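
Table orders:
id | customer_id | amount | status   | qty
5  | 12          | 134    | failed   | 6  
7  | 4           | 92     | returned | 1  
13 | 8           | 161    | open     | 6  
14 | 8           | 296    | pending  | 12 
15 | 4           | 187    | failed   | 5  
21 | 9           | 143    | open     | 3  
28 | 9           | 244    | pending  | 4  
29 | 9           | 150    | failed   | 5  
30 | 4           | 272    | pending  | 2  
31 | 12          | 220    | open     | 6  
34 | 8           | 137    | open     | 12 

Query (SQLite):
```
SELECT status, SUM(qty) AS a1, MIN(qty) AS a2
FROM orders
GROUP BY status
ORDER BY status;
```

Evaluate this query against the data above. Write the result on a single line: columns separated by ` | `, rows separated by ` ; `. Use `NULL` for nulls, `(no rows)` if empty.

Group orders by status.
Per group compute: SUM(qty), MIN(qty).
  failed: ids {5, 15, 29} → SUM(qty)=16, MIN(qty)=5
  open: ids {13, 21, 31, 34} → SUM(qty)=27, MIN(qty)=3
  pending: ids {14, 28, 30} → SUM(qty)=18, MIN(qty)=2
  returned: ids {7} → SUM(qty)=1, MIN(qty)=1

failed | 16 | 5 ; open | 27 | 3 ; pending | 18 | 2 ; returned | 1 | 1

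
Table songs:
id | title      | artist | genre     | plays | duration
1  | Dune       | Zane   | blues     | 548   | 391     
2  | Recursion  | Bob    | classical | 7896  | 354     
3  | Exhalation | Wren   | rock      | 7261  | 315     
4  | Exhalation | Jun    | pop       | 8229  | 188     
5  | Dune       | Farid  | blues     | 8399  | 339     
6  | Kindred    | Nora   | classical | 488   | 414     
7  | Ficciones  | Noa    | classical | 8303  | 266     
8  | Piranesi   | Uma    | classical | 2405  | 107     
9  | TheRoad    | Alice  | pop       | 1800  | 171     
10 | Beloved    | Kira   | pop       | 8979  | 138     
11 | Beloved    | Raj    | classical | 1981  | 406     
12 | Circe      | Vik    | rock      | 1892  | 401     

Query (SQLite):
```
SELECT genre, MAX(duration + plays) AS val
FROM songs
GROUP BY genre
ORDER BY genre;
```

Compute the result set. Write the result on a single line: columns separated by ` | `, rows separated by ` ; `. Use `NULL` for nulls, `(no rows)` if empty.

blues | 8738 ; classical | 8569 ; pop | 9117 ; rock | 7576

For each row compute duration + plays.
Group by genre; take MAX of the expression per group.
  blues: ids {1, 5} → MAX(duration + plays)=8738
  classical: ids {2, 6, 7, 8, 11} → MAX(duration + plays)=8569
  pop: ids {4, 9, 10} → MAX(duration + plays)=9117
  rock: ids {3, 12} → MAX(duration + plays)=7576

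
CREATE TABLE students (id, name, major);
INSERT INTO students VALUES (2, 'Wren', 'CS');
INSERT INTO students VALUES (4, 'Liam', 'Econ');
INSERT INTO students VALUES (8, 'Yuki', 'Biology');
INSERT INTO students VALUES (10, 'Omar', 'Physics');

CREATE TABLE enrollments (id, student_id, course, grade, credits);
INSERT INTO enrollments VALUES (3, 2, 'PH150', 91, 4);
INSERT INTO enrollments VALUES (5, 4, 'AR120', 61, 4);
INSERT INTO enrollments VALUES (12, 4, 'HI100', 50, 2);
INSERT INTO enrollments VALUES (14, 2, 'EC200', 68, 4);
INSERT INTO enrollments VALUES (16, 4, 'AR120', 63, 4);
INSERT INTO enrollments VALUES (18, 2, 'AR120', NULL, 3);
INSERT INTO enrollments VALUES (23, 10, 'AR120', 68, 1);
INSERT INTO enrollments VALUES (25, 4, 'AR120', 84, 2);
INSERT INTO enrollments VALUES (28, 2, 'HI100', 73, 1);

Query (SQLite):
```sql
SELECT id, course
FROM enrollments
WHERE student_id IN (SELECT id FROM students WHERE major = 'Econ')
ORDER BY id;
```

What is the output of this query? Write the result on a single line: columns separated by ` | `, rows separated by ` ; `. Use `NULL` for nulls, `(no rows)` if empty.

Inner query: students.id where major = 'Econ'.
Outer: keep enrollments rows whose student_id is in that set.
Inner query → {4}

5 | AR120 ; 12 | HI100 ; 16 | AR120 ; 25 | AR120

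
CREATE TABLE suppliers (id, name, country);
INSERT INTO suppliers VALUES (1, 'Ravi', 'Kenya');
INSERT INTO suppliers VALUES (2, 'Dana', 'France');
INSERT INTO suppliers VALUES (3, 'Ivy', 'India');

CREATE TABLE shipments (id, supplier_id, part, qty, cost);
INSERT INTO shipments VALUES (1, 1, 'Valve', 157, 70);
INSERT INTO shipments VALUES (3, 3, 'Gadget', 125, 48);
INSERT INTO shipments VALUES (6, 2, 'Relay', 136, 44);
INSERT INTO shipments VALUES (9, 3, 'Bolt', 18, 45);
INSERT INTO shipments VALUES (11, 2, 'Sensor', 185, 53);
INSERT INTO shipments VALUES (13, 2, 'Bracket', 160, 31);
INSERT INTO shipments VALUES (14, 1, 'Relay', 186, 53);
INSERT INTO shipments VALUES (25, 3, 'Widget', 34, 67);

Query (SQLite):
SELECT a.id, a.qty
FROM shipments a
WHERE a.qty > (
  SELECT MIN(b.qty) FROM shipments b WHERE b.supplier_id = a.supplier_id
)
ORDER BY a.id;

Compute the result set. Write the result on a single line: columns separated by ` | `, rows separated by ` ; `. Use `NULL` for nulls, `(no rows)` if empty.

3 | 125 ; 11 | 185 ; 13 | 160 ; 14 | 186 ; 25 | 34

For each shipments row a, compute MIN(qty) over rows sharing a.supplier_id.
Keep row a if a.qty > that per-group MIN.
  supplier_id=1: MIN(qty) = 157
  supplier_id=2: MIN(qty) = 136
  supplier_id=3: MIN(qty) = 18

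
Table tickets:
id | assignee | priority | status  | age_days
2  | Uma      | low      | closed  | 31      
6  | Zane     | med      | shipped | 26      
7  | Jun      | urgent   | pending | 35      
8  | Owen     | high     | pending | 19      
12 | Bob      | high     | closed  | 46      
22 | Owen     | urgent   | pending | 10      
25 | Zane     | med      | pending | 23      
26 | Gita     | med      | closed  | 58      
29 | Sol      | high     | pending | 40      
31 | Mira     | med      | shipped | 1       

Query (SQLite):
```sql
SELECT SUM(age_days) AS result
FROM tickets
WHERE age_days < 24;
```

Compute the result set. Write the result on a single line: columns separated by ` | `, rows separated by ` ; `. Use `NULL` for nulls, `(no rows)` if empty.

53

Rows where age_days < 24 → age_days values: [19, 10, 23, 1].
SUM of non-NULL values = 53.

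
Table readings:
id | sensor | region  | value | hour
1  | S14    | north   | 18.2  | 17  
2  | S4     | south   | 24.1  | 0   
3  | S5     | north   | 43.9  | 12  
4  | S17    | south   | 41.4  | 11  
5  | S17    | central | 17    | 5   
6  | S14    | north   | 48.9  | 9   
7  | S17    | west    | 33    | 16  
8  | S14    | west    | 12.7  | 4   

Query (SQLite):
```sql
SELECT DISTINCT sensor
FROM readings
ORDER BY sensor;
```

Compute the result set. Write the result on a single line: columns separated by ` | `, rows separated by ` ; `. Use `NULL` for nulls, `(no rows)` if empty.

Collect distinct sensor values from readings.

S14 ; S17 ; S4 ; S5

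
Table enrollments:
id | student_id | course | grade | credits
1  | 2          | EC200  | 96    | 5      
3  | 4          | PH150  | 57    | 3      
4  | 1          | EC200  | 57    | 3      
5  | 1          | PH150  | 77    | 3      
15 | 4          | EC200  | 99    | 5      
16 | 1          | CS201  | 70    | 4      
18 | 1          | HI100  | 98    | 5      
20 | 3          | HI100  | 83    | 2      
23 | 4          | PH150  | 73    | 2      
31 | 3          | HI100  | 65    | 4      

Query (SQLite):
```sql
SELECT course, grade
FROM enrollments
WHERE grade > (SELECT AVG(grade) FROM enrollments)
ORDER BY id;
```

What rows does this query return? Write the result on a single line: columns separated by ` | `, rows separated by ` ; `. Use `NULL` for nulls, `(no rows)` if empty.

EC200 | 96 ; EC200 | 99 ; HI100 | 98 ; HI100 | 83

Scalar subquery: AVG(grade) over all enrollments rows = 77.5.
Keep rows where grade > that value.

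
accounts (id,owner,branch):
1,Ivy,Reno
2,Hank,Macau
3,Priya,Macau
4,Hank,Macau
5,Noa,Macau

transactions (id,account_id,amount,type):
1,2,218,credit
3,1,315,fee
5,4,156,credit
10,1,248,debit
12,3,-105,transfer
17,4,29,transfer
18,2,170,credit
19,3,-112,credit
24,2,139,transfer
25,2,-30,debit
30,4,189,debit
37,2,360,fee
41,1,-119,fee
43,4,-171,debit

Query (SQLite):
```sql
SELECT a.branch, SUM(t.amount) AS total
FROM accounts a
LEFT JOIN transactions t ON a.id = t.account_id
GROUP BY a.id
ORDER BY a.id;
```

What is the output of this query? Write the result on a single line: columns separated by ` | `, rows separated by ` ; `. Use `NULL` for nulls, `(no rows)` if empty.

LEFT JOIN keeps every accounts row; unmatched ones get NULL for transactions columns.
Group by accounts.id and compute SUM(t.amount). SUM over an all-NULL group is NULL.
  1: ids {3, 10, 41} → SUM(t.amount)=444
  2: ids {1, 18, 24, 25, 37} → SUM(t.amount)=857
  3: ids {12, 19} → SUM(t.amount)=-217
  4: ids {5, 17, 30, 43} → SUM(t.amount)=203
  5: ids {—} → SUM(t.amount)=NULL

Reno | 444 ; Macau | 857 ; Macau | -217 ; Macau | 203 ; Macau | NULL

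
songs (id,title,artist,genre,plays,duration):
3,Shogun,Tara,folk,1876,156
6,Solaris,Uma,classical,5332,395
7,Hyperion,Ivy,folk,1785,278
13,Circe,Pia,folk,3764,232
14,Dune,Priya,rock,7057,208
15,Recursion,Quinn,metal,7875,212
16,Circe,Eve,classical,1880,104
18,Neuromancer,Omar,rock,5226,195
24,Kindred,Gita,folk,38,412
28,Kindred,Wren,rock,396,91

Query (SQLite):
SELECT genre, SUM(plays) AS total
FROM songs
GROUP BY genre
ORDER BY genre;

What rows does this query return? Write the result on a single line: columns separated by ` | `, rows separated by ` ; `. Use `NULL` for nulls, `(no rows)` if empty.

Partition songs by genre; compute SUM(plays) within each group.
  classical: ids {6, 16} → SUM(plays)=7212
  folk: ids {3, 7, 13, 24} → SUM(plays)=7463
  metal: ids {15} → SUM(plays)=7875
  rock: ids {14, 18, 28} → SUM(plays)=12679

classical | 7212 ; folk | 7463 ; metal | 7875 ; rock | 12679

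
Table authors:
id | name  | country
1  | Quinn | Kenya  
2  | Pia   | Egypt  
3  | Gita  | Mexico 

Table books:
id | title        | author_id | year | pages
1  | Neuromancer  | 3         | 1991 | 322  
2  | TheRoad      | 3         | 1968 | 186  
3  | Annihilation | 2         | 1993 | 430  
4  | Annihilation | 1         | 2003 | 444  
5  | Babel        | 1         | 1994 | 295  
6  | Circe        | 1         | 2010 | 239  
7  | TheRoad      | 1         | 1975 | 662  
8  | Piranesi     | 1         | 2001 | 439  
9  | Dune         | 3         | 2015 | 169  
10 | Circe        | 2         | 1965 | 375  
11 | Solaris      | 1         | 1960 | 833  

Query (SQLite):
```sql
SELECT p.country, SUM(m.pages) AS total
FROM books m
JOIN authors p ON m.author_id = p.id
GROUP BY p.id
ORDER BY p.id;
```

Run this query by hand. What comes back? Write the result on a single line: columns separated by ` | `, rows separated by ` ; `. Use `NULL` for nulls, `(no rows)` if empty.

Kenya | 2912 ; Egypt | 805 ; Mexico | 677

Join each books row to its authors via author_id.
Group joined rows by authors.id; compute SUM(m.pages) per group.
  1: ids {4, 5, 6, 7, 8, 11} → SUM(m.pages)=2912
  2: ids {3, 10} → SUM(m.pages)=805
  3: ids {1, 2, 9} → SUM(m.pages)=677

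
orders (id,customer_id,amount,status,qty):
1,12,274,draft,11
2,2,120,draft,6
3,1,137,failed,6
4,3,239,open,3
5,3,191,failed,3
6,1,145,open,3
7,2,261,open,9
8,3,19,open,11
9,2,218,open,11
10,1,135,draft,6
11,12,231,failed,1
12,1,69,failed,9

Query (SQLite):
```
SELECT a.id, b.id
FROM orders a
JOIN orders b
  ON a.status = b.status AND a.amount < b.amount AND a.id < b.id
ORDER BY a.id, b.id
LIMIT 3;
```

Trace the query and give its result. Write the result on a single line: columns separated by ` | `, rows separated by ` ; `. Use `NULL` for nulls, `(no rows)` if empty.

Pairs (a,b) with same status, a.amount < b.amount, a.id < b.id.
status groups: draft:{1,2,10} failed:{3,5,11,12} open:{4,6,7,8,9}
Ordered by (a.id, b.id); first 3.

2 | 10 ; 3 | 5 ; 3 | 11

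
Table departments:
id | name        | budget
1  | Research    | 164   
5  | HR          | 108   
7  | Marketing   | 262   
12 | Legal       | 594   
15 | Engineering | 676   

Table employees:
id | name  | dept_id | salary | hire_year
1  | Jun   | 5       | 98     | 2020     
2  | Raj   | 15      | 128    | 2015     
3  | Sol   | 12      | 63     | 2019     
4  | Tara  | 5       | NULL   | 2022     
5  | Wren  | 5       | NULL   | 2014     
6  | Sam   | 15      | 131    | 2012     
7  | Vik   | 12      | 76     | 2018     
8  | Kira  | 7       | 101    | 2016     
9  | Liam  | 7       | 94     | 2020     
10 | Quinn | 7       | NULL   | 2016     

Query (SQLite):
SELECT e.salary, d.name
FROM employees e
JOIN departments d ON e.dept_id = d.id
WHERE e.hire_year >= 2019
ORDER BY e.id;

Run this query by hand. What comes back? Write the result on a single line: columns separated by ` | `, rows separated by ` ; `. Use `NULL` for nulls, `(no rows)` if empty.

98 | HR ; 63 | Legal ; NULL | HR ; 94 | Marketing

Each employees row matches the departments row where dept_id = departments.id.
Then keep rows with e.hire_year >= 2019.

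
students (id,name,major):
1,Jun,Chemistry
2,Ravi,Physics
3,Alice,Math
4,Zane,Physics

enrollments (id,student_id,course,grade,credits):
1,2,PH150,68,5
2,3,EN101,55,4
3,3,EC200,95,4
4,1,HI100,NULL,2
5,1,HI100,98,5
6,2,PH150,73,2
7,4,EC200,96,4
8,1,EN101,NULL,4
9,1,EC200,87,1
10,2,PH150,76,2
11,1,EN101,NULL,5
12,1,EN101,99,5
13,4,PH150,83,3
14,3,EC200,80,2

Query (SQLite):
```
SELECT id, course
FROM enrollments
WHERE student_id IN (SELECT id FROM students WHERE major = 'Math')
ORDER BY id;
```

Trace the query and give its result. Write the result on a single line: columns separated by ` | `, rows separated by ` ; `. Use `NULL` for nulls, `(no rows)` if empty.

2 | EN101 ; 3 | EC200 ; 14 | EC200

Inner query: students.id where major = 'Math'.
Outer: keep enrollments rows whose student_id is in that set.
Inner query → {3}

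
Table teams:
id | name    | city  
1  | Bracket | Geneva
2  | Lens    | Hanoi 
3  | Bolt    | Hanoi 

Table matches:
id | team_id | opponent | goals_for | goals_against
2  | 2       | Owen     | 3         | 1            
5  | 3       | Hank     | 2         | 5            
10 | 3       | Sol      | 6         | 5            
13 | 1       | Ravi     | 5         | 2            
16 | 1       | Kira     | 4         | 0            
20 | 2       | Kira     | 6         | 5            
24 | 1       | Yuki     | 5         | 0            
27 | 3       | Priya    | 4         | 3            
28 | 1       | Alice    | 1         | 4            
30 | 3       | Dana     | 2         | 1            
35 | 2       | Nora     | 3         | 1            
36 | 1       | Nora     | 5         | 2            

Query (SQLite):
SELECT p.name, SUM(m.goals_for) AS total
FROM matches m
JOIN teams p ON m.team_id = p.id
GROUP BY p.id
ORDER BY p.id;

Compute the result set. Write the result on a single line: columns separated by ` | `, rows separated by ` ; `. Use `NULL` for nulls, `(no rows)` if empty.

Join each matches row to its teams via team_id.
Group joined rows by teams.id; compute SUM(m.goals_for) per group.
  1: ids {13, 16, 24, 28, 36} → SUM(m.goals_for)=20
  2: ids {2, 20, 35} → SUM(m.goals_for)=12
  3: ids {5, 10, 27, 30} → SUM(m.goals_for)=14

Bracket | 20 ; Lens | 12 ; Bolt | 14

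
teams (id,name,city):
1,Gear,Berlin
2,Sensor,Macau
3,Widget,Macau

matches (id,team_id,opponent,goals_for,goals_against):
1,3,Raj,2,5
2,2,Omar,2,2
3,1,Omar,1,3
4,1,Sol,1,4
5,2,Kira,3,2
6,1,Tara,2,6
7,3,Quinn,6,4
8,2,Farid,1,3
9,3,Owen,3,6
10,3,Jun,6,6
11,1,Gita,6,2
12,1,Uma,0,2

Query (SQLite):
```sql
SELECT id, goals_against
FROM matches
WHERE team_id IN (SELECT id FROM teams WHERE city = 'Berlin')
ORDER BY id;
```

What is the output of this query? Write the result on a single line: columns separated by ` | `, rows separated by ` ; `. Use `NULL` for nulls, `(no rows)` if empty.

3 | 3 ; 4 | 4 ; 6 | 6 ; 11 | 2 ; 12 | 2

Inner query: teams.id where city = 'Berlin'.
Outer: keep matches rows whose team_id is in that set.
Inner query → {1}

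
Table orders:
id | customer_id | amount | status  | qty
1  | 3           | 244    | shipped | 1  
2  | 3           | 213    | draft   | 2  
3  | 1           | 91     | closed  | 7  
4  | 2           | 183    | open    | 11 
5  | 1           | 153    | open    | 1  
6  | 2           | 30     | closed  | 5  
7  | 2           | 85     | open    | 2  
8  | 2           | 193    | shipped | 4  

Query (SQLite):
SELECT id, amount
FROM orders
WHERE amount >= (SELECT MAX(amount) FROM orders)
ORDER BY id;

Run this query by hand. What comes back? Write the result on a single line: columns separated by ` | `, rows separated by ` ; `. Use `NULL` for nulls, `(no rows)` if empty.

1 | 244

Scalar subquery: MAX(amount) over all orders rows = 244.
Keep rows where amount >= that value.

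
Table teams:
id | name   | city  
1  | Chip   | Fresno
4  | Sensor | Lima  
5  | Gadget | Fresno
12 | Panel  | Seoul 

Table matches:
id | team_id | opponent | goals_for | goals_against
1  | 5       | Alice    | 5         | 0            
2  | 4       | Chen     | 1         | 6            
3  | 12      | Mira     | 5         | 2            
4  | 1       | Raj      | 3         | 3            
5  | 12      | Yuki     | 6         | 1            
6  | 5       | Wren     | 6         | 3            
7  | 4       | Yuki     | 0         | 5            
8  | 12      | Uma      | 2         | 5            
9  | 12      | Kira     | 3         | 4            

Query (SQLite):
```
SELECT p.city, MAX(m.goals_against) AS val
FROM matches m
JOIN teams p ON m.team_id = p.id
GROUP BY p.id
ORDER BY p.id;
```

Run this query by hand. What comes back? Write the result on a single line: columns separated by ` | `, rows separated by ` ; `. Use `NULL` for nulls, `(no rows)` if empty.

Join each matches row to its teams via team_id.
Group joined rows by teams.id; compute MAX(m.goals_against) per group.
  1: ids {4} → MAX(m.goals_against)=3
  4: ids {2, 7} → MAX(m.goals_against)=6
  5: ids {1, 6} → MAX(m.goals_against)=3
  12: ids {3, 5, 8, 9} → MAX(m.goals_against)=5

Fresno | 3 ; Lima | 6 ; Fresno | 3 ; Seoul | 5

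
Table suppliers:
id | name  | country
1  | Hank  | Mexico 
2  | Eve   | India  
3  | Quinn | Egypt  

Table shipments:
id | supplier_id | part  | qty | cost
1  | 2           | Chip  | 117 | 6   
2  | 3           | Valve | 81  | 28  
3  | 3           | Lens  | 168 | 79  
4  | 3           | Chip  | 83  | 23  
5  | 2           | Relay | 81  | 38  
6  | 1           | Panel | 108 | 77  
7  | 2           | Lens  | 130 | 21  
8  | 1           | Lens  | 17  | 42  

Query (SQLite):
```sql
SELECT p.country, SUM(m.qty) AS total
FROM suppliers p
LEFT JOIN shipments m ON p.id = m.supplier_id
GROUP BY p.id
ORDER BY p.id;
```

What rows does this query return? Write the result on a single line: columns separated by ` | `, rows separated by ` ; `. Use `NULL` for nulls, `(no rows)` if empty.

Mexico | 125 ; India | 328 ; Egypt | 332

LEFT JOIN keeps every suppliers row; unmatched ones get NULL for shipments columns.
Group by suppliers.id and compute SUM(m.qty). SUM over an all-NULL group is NULL.
  1: ids {6, 8} → SUM(m.qty)=125
  2: ids {1, 5, 7} → SUM(m.qty)=328
  3: ids {2, 3, 4} → SUM(m.qty)=332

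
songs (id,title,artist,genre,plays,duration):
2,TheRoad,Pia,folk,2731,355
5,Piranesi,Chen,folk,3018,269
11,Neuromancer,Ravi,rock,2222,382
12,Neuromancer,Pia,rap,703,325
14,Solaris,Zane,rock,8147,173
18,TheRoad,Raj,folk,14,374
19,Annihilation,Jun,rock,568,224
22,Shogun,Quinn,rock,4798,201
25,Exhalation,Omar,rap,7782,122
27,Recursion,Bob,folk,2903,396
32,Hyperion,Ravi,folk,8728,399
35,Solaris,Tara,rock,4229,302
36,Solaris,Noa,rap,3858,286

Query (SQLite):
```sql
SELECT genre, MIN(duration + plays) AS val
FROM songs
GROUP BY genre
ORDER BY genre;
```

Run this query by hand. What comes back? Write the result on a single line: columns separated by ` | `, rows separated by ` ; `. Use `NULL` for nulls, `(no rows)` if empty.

folk | 388 ; rap | 1028 ; rock | 792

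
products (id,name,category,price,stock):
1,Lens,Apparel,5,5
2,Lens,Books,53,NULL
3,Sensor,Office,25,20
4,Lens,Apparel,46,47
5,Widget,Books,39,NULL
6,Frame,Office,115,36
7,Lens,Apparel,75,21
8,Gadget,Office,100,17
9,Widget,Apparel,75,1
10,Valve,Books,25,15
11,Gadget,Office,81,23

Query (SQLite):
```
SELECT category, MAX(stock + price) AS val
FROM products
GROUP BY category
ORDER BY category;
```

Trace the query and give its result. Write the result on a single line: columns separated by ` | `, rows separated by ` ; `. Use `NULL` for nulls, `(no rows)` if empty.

Apparel | 96 ; Books | 40 ; Office | 151

For each row compute stock + price.
Group by category; take MAX of the expression per group.
  Apparel: ids {1, 4, 7, 9} → MAX(stock + price)=96
  Books: ids {2, 5, 10} → MAX(stock + price)=40
  Office: ids {3, 6, 8, 11} → MAX(stock + price)=151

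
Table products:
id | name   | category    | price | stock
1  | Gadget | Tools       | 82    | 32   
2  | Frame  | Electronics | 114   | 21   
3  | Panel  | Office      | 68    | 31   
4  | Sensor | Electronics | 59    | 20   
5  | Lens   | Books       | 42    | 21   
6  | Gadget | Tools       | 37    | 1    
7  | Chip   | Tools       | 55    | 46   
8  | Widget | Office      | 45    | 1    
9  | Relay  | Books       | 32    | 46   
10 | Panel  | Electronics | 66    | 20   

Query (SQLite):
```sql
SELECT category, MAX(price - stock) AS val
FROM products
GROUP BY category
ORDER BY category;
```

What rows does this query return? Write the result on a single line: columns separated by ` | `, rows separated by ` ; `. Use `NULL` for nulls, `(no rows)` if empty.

Books | 21 ; Electronics | 93 ; Office | 44 ; Tools | 50

For each row compute price - stock.
Group by category; take MAX of the expression per group.
  Books: ids {5, 9} → MAX(price - stock)=21
  Electronics: ids {2, 4, 10} → MAX(price - stock)=93
  Office: ids {3, 8} → MAX(price - stock)=44
  Tools: ids {1, 6, 7} → MAX(price - stock)=50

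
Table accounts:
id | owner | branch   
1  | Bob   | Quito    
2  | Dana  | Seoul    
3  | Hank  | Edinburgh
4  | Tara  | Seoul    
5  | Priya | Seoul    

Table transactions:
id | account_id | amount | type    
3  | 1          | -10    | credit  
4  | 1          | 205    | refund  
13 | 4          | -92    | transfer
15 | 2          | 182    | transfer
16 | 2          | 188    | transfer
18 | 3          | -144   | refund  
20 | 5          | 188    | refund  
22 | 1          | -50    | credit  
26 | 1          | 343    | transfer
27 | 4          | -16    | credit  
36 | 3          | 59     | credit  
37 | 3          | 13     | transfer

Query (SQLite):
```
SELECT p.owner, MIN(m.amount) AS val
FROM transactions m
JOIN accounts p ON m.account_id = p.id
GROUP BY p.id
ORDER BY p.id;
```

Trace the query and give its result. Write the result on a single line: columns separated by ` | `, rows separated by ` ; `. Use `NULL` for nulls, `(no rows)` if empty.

Join each transactions row to its accounts via account_id.
Group joined rows by accounts.id; compute MIN(m.amount) per group.
  1: ids {3, 4, 22, 26} → MIN(m.amount)=-50
  2: ids {15, 16} → MIN(m.amount)=182
  3: ids {18, 36, 37} → MIN(m.amount)=-144
  4: ids {13, 27} → MIN(m.amount)=-92
  5: ids {20} → MIN(m.amount)=188

Bob | -50 ; Dana | 182 ; Hank | -144 ; Tara | -92 ; Priya | 188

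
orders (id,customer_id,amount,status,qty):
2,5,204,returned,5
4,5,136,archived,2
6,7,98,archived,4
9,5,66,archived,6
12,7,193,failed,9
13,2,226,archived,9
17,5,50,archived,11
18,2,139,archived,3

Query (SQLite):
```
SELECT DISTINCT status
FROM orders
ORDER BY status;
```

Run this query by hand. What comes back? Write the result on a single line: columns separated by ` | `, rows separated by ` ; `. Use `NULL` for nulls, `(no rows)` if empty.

archived ; failed ; returned

Collect distinct status values from orders.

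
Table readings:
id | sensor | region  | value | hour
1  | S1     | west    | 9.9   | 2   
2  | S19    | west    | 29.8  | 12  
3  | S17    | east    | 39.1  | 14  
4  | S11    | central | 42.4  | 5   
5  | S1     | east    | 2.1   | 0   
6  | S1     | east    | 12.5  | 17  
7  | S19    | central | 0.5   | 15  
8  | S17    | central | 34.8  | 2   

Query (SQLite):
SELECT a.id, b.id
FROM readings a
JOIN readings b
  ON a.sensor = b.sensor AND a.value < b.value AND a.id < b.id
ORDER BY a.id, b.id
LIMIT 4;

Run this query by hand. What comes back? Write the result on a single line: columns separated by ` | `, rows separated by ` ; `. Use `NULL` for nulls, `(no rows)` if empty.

Pairs (a,b) with same sensor, a.value < b.value, a.id < b.id.
sensor groups: S1:{1,5,6} S11:{4} S17:{3,8} S19:{2,7}
Ordered by (a.id, b.id); first 4.

1 | 6 ; 5 | 6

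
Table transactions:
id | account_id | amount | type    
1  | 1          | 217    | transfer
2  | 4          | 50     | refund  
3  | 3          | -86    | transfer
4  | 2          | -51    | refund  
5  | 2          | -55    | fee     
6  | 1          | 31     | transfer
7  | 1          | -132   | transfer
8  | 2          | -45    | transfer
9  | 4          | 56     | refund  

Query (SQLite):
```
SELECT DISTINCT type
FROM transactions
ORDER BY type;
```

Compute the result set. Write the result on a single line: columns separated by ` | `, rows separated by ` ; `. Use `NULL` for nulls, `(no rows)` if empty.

fee ; refund ; transfer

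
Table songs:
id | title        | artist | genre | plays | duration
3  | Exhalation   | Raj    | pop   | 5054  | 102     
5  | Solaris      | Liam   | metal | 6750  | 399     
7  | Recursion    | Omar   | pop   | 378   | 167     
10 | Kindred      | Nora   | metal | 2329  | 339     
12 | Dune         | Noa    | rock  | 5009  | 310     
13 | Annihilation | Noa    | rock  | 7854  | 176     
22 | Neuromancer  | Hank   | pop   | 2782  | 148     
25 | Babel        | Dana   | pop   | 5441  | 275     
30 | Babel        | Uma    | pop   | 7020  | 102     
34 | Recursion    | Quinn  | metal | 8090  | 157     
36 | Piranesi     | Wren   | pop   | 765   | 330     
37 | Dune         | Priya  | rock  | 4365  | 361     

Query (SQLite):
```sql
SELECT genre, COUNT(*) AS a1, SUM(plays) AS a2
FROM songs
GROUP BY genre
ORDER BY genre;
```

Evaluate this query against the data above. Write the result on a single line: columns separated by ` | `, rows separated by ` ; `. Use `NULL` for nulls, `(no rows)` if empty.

metal | 3 | 17169 ; pop | 6 | 21440 ; rock | 3 | 17228

Group songs by genre.
Per group compute: COUNT(*), SUM(plays).
  metal: ids {5, 10, 34} → COUNT(*)=3, SUM(plays)=17169
  pop: ids {3, 7, 22, 25, 30, 36} → COUNT(*)=6, SUM(plays)=21440
  rock: ids {12, 13, 37} → COUNT(*)=3, SUM(plays)=17228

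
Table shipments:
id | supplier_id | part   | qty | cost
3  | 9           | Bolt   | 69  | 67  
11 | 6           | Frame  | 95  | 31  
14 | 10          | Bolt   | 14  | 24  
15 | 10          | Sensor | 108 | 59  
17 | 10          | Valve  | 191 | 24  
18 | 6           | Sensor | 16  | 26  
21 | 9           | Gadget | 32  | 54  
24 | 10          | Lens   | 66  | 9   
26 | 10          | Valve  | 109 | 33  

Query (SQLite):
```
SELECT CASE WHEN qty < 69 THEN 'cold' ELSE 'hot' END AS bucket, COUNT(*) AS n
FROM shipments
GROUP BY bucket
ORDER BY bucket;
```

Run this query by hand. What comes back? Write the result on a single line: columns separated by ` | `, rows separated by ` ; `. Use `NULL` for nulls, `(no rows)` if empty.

cold | 4 ; hot | 5

Bucket rows by qty < 69 → 'cold' else 'hot'; count each bucket.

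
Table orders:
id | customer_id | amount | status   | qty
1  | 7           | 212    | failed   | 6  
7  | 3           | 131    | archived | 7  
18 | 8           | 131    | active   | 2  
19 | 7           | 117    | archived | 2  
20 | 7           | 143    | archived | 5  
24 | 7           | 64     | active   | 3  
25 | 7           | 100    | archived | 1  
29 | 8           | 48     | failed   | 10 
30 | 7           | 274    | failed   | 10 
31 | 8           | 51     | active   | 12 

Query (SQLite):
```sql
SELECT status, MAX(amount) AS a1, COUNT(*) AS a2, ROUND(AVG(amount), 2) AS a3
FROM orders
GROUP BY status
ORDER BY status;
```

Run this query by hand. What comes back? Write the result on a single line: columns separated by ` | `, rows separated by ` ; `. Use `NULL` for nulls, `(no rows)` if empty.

Group orders by status.
Per group compute: MAX(amount), COUNT(*), ROUND(AVG(amount), 2).
  active: ids {18, 24, 31} → MAX(amount)=131, COUNT(*)=3, ROUND(AVG(amount), 2)=82
  archived: ids {7, 19, 20, 25} → MAX(amount)=143, COUNT(*)=4, ROUND(AVG(amount), 2)=122.75
  failed: ids {1, 29, 30} → MAX(amount)=274, COUNT(*)=3, ROUND(AVG(amount), 2)=178

active | 131 | 3 | 82 ; archived | 143 | 4 | 122.75 ; failed | 274 | 3 | 178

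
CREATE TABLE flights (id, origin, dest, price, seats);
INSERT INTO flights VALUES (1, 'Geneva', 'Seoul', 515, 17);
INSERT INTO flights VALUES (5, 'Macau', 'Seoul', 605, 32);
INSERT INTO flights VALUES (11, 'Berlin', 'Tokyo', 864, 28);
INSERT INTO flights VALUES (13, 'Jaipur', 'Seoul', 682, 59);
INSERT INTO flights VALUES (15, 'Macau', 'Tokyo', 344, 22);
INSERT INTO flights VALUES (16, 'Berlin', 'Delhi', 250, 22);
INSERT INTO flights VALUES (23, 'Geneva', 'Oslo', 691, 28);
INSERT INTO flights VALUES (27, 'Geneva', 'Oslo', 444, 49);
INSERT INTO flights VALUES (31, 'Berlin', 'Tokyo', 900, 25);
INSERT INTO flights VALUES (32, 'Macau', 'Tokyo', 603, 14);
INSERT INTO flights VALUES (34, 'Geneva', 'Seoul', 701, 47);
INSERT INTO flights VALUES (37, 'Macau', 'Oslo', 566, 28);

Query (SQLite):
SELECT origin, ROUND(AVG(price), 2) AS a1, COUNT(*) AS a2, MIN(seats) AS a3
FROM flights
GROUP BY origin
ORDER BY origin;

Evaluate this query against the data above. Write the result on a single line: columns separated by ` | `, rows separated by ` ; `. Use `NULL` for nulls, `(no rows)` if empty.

Berlin | 671.33 | 3 | 22 ; Geneva | 587.75 | 4 | 17 ; Jaipur | 682 | 1 | 59 ; Macau | 529.5 | 4 | 14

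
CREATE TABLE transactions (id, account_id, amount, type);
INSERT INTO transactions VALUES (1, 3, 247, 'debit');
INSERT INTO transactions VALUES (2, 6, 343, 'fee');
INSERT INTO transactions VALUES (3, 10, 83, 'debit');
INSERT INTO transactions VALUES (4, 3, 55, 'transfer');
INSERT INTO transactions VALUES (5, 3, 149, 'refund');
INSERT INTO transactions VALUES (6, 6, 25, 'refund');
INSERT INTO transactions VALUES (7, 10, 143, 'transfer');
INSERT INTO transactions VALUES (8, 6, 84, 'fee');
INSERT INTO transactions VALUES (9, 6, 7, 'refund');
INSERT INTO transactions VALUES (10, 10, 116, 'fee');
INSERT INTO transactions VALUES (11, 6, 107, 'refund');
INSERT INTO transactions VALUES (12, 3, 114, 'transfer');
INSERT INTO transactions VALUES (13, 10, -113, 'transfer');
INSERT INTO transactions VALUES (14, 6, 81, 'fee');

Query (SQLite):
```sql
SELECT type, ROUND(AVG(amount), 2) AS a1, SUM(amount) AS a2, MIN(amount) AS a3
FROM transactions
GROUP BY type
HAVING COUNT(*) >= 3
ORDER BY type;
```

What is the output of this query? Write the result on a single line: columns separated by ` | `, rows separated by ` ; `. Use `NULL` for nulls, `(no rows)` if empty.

Group transactions by type.
Per group compute: ROUND(AVG(amount), 2), SUM(amount), MIN(amount).
HAVING: drop groups with fewer than 3 rows.
  debit: ids {1, 3} → ROUND(AVG(amount), 2)=165, SUM(amount)=330, MIN(amount)=83
  fee: ids {2, 8, 10, 14} → ROUND(AVG(amount), 2)=156, SUM(amount)=624, MIN(amount)=81
  refund: ids {5, 6, 9, 11} → ROUND(AVG(amount), 2)=72, SUM(amount)=288, MIN(amount)=7
  transfer: ids {4, 7, 12, 13} → ROUND(AVG(amount), 2)=49.75, SUM(amount)=199, MIN(amount)=-113

fee | 156 | 624 | 81 ; refund | 72 | 288 | 7 ; transfer | 49.75 | 199 | -113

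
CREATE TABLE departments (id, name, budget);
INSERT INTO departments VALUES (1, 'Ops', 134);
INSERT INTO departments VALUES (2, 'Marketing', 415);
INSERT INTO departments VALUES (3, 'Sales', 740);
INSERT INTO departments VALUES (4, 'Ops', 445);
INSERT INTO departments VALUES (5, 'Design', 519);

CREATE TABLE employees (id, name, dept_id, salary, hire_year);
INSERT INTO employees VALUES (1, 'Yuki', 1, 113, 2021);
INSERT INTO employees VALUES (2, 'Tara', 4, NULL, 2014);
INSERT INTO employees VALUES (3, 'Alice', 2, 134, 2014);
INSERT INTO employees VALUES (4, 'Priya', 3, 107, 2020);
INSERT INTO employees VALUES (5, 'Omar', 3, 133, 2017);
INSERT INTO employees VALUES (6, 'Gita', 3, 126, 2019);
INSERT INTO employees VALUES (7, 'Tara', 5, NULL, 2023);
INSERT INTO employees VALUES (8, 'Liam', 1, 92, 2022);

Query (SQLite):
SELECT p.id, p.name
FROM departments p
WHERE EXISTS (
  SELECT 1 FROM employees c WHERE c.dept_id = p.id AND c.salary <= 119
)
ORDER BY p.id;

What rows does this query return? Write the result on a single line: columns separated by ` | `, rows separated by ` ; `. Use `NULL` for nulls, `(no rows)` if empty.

1 | Ops ; 3 | Sales

For each departments row, check whether any employees with matching dept_id has salary <= 119.
Keep rows where that is true.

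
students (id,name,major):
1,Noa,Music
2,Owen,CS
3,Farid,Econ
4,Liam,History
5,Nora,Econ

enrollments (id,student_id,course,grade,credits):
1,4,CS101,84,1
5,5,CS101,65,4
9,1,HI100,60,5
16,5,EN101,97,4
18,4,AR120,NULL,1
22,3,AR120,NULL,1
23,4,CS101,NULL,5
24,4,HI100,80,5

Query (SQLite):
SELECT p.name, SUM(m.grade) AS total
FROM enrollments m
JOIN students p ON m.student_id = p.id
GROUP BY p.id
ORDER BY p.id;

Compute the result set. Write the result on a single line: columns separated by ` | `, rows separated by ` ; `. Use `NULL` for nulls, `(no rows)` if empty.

Noa | 60 ; Farid | NULL ; Liam | 164 ; Nora | 162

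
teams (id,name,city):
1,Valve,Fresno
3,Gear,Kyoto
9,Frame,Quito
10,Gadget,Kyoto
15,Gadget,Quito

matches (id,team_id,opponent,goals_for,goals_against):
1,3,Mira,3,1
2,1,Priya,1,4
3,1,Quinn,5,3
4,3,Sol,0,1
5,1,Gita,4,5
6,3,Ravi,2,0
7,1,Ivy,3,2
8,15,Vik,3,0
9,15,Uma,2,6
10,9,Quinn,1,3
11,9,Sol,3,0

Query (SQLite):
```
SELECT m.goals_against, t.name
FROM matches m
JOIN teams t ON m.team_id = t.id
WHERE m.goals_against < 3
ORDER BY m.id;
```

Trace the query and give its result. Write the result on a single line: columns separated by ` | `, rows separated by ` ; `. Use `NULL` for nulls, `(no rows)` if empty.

Each matches row matches the teams row where team_id = teams.id.
Then keep rows with m.goals_against < 3.

1 | Gear ; 1 | Gear ; 0 | Gear ; 2 | Valve ; 0 | Gadget ; 0 | Frame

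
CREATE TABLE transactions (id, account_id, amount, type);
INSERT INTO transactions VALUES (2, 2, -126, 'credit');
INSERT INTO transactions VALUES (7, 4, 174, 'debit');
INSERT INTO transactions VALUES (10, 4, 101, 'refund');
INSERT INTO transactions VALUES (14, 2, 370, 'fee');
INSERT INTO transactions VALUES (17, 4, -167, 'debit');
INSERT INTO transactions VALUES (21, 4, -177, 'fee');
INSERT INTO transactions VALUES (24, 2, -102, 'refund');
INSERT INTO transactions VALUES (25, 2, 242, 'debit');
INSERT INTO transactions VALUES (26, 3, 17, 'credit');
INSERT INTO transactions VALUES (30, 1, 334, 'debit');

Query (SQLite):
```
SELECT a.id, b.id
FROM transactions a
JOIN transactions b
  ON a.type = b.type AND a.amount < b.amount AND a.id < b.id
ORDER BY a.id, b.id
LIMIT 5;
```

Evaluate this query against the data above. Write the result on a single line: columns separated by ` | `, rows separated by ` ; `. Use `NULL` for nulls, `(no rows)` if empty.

2 | 26 ; 7 | 25 ; 7 | 30 ; 17 | 25 ; 17 | 30

Pairs (a,b) with same type, a.amount < b.amount, a.id < b.id.
type groups: credit:{2,26} debit:{7,17,25,30} fee:{14,21} refund:{10,24}
Ordered by (a.id, b.id); first 5.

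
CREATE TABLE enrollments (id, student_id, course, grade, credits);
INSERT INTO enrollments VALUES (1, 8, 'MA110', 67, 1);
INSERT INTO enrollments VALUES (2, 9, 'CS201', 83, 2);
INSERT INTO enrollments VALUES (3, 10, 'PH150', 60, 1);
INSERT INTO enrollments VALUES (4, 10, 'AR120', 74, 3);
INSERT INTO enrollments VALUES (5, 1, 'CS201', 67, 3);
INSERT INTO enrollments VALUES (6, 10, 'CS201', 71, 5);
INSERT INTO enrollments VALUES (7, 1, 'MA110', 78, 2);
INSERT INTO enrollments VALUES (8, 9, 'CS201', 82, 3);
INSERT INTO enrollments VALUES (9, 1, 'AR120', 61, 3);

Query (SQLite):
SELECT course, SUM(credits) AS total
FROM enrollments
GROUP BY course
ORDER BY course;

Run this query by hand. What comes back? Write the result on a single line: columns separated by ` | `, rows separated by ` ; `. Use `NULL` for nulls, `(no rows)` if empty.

Partition enrollments by course; compute SUM(credits) within each group.
  AR120: ids {4, 9} → SUM(credits)=6
  CS201: ids {2, 5, 6, 8} → SUM(credits)=13
  MA110: ids {1, 7} → SUM(credits)=3
  PH150: ids {3} → SUM(credits)=1

AR120 | 6 ; CS201 | 13 ; MA110 | 3 ; PH150 | 1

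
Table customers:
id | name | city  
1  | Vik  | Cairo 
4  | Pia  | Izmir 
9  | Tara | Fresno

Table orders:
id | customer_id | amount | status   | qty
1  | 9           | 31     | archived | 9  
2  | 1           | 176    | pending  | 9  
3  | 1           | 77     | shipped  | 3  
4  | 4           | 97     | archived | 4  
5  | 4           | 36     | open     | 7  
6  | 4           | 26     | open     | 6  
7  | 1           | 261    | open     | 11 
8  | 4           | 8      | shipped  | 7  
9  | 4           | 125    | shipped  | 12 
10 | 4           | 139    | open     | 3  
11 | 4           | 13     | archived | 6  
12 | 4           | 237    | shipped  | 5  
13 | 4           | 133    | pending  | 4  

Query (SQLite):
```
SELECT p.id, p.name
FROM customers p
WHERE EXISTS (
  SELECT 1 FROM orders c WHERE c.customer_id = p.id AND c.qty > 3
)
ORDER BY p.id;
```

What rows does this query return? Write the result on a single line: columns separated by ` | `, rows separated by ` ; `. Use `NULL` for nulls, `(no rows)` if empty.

1 | Vik ; 4 | Pia ; 9 | Tara

For each customers row, check whether any orders with matching customer_id has qty > 3.
Keep rows where that is true.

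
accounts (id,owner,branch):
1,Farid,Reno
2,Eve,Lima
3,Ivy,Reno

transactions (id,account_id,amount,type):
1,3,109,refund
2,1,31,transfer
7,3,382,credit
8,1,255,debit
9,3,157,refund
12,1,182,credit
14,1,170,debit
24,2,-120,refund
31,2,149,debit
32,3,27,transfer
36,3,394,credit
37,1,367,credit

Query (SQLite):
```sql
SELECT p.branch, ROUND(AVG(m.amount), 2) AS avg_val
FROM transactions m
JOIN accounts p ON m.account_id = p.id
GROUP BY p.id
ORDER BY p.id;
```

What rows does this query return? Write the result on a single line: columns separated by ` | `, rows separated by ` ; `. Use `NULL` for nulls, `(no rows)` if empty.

Reno | 201 ; Lima | 14.5 ; Reno | 213.8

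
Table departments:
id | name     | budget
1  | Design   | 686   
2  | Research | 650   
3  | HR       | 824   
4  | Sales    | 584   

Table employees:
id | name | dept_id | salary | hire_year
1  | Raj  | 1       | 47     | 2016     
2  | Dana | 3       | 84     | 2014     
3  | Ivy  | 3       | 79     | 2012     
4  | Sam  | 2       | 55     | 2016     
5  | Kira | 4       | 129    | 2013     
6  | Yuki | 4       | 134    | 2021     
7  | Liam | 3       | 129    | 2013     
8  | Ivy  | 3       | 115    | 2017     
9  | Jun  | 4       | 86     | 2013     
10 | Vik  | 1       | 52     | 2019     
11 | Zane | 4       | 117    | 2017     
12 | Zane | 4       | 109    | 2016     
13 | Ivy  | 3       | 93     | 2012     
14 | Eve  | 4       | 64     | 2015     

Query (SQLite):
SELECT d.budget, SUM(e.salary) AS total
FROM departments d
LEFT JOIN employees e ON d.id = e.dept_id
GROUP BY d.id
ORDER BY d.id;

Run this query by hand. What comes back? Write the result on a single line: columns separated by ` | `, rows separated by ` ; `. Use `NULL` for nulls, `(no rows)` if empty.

LEFT JOIN keeps every departments row; unmatched ones get NULL for employees columns.
Group by departments.id and compute SUM(e.salary). SUM over an all-NULL group is NULL.
  1: ids {1, 10} → SUM(e.salary)=99
  2: ids {4} → SUM(e.salary)=55
  3: ids {2, 3, 7, 8, 13} → SUM(e.salary)=500
  4: ids {5, 6, 9, 11, 12, 14} → SUM(e.salary)=639

686 | 99 ; 650 | 55 ; 824 | 500 ; 584 | 639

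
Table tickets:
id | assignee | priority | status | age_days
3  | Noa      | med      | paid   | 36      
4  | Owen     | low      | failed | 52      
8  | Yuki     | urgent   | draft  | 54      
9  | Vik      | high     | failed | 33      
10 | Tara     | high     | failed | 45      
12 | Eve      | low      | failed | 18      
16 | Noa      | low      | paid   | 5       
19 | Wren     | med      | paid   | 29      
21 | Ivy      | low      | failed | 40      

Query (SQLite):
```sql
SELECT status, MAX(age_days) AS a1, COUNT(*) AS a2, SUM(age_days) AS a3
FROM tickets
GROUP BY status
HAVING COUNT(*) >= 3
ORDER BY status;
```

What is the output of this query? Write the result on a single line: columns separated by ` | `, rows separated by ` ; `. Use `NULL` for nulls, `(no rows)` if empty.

failed | 52 | 5 | 188 ; paid | 36 | 3 | 70

Group tickets by status.
Per group compute: MAX(age_days), COUNT(*), SUM(age_days).
HAVING: drop groups with fewer than 3 rows.
  draft: ids {8} → MAX(age_days)=54, COUNT(*)=1, SUM(age_days)=54
  failed: ids {4, 9, 10, 12, 21} → MAX(age_days)=52, COUNT(*)=5, SUM(age_days)=188
  paid: ids {3, 16, 19} → MAX(age_days)=36, COUNT(*)=3, SUM(age_days)=70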